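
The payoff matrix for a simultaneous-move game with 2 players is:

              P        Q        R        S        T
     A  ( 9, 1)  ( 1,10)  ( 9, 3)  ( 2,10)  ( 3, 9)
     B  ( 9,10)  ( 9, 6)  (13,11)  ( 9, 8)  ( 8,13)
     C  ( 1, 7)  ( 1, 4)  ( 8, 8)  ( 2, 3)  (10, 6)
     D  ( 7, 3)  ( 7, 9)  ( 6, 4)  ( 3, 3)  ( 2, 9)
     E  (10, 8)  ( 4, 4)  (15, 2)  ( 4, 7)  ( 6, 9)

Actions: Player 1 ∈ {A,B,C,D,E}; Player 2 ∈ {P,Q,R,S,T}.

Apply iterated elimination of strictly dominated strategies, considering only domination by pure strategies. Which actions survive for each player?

P1 drop A (E beats it: P:10>9 Q:4>1 R:15>9 S:4>2 T:6>3)
P1 drop D (B beats it: P:9>7 Q:9>7 R:13>6 S:9>3 T:8>2)
P2 drop Q (P beats it: B:10>6 C:7>4 E:8>4)
P2 drop S (P beats it: B:10>8 C:7>3 E:8>7)
P1→{B,C,E} P2→{P,R,T}

IESDS → P1:{B,C,E} P2:{P,R,T}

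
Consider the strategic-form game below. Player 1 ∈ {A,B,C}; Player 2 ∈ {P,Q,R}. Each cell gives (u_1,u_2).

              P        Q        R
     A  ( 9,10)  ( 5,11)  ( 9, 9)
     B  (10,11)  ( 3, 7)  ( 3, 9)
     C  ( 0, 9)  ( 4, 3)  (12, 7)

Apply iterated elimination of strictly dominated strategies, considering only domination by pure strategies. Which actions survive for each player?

P2 drop R (P beats it: A:10>9 B:11>9 C:9>7)
P1 drop C (A beats it: P:9>0 Q:5>4)
P1→{A,B} P2→{P,Q}

Remaining: P1:{A,B} P2:{P,Q}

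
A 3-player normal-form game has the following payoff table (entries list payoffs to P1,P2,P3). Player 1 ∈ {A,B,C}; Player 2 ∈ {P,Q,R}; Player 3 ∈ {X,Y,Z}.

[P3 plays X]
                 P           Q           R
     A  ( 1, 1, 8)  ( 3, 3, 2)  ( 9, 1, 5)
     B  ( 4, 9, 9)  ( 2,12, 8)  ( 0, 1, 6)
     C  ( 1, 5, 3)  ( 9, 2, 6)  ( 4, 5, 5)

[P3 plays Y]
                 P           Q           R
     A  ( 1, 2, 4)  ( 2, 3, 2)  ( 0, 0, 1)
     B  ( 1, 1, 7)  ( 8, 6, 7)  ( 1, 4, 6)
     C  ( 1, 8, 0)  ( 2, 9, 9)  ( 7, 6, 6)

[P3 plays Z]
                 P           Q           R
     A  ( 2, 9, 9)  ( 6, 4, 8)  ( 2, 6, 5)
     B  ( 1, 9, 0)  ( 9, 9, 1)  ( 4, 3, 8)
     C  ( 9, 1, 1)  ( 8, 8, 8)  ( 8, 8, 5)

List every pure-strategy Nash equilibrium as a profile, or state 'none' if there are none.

(A,P,X): not NE [P1→B gives 4>1; P2→Q gives 3>1; P3→Z gives 9>8]
(A,P,Y): not NE [P2→Q gives 3>2; P3→Z gives 9>4]
(A,P,Z): not NE [P1→C gives 9>2]
(A,Q,X): not NE [P1→C gives 9>3; P3→Z gives 8>2]
(A,Q,Y): not NE [P1→B gives 8>2; P3→Z gives 8>2]
(A,Q,Z): not NE [P1→B gives 9>6; P2→P gives 9>4]
(A,R,X): not NE [P2→Q gives 3>1]
(A,R,Y): not NE [P1→C gives 7>0; P2→Q gives 3>0; P3→Z gives 5>1]
(A,R,Z): not NE [P1→C gives 8>2; P2→P gives 9>6]
(B,P,X): not NE [P2→Q gives 12>9]
(B,P,Y): not NE [P2→Q gives 6>1; P3→X gives 9>7]
(B,P,Z): not NE [P1→C gives 9>1; P3→X gives 9>0]
(B,Q,X): not NE [P1→C gives 9>2]
(B,Q,Y): not NE [P3→X gives 8>7]
(B,Q,Z): not NE [P3→X gives 8>1]
(B,R,X): not NE [P1→A gives 9>0; P2→Q gives 12>1; P3→Z gives 8>6]
(B,R,Y): not NE [P1→C gives 7>1; P2→Q gives 6>4; P3→Z gives 8>6]
(B,R,Z): not NE [P1→C gives 8>4; P2→Q gives 9>3]
(C,P,X): not NE [P1→B gives 4>1]
(C,P,Y): not NE [P2→Q gives 9>8; P3→X gives 3>0]
(C,P,Z): not NE [P2→R gives 8>1; P3→X gives 3>1]
(C,Q,X): not NE [P2→R gives 5>2; P3→Y gives 9>6]
(C,Q,Y): not NE [P1→B gives 8>2]
(C,Q,Z): not NE [P1→B gives 9>8; P3→Y gives 9>8]
(C,R,X): not NE [P1→A gives 9>4; P3→Y gives 6>5]
(C,R,Y): not NE [P2→Q gives 9>6]
(C,R,Z): not NE [P3→Y gives 6>5]

Equilibria: none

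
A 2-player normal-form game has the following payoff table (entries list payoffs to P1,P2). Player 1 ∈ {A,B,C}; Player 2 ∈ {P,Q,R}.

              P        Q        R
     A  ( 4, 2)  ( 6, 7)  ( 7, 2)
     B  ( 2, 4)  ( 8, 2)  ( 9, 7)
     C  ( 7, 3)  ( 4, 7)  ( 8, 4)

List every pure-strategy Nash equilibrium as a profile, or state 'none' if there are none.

NE set: (B,R)

(A,P): not NE [P1→C gives 7>4; P2→Q gives 7>2]
(A,Q): not NE [P1→B gives 8>6]
(A,R): not NE [P1→B gives 9>7; P2→Q gives 7>2]
(B,P): not NE [P1→C gives 7>2; P2→R gives 7>4]
(B,Q): not NE [P2→R gives 7>2]
(B,R): NE
(C,P): not NE [P2→Q gives 7>3]
(C,Q): not NE [P1→B gives 8>4]
(C,R): not NE [P1→B gives 9>8; P2→Q gives 7>4]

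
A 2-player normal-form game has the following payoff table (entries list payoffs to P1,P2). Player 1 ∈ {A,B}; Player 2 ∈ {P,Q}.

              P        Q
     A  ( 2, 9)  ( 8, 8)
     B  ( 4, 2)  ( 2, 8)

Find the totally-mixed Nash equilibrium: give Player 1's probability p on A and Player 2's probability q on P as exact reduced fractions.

P1 mixes 6/7 on A; P2 mixes 3/4 on P

P1 indiff ⇒ q·2+(1-q)·8 = q·4+(1-q)·2 ⇒ q(-2) = (1-q)(-6) ⇒ q = 3/4
P2 indiff ⇒ p·9+(1-p)·2 = p·8+(1-p)·8 ⇒ p(1) = (1-p)(6) ⇒ p = 6/7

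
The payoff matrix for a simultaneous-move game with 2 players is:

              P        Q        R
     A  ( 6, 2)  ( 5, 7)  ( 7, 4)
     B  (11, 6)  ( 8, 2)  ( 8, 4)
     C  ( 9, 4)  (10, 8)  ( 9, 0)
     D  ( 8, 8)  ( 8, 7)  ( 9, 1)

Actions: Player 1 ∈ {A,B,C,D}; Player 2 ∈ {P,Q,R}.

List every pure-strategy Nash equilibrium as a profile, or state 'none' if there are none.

(A,P): not NE [P1→B gives 11>6; P2→Q gives 7>2]
(A,Q): not NE [P1→C gives 10>5]
(A,R): not NE [P1→D gives 9>7; P2→Q gives 7>4]
(B,P): NE
(B,Q): not NE [P1→C gives 10>8; P2→P gives 6>2]
(B,R): not NE [P1→D gives 9>8; P2→P gives 6>4]
(C,P): not NE [P1→B gives 11>9; P2→Q gives 8>4]
(C,Q): NE
(C,R): not NE [P2→Q gives 8>0]
(D,P): not NE [P1→B gives 11>8]
(D,Q): not NE [P1→C gives 10>8; P2→P gives 8>7]
(D,R): not NE [P2→P gives 8>1]

NE set: (B,P), (C,Q)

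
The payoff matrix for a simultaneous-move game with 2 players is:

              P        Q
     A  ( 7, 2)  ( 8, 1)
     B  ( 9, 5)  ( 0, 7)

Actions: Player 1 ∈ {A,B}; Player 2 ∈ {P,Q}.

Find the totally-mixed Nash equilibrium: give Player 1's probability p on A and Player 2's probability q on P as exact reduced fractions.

p=2/3, q=4/5

P1 indiff ⇒ q·7+(1-q)·8 = q·9+(1-q)·0 ⇒ q(-2) = (1-q)(-8) ⇒ q = 4/5
P2 indiff ⇒ p·2+(1-p)·5 = p·1+(1-p)·7 ⇒ p(1) = (1-p)(2) ⇒ p = 2/3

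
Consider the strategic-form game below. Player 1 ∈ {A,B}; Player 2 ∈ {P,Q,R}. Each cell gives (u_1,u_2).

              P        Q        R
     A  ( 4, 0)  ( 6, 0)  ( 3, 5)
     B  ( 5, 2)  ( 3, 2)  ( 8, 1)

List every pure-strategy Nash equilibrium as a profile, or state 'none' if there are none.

Nash profiles: (B,P)

(A,P): not NE [P1→B gives 5>4; P2→R gives 5>0]
(A,Q): not NE [P2→R gives 5>0]
(A,R): not NE [P1→B gives 8>3]
(B,P): NE
(B,Q): not NE [P1→A gives 6>3]
(B,R): not NE [P2→Q gives 2>1]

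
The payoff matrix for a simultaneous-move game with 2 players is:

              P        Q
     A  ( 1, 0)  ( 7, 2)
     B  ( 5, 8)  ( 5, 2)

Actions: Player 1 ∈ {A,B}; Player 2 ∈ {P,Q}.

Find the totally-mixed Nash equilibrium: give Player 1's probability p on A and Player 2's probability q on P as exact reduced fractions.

(p,q) = (3/4, 1/3)

P1 indiff ⇒ q·1+(1-q)·7 = q·5+(1-q)·5 ⇒ q(-4) = (1-q)(-2) ⇒ q = 1/3
P2 indiff ⇒ p·0+(1-p)·8 = p·2+(1-p)·2 ⇒ p(-2) = (1-p)(-6) ⇒ p = 3/4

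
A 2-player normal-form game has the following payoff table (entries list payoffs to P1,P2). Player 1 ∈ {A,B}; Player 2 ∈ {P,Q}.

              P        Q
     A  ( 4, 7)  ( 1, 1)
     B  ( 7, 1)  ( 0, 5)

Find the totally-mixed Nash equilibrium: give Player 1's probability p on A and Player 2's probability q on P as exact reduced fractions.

P1 indiff ⇒ q·4+(1-q)·1 = q·7+(1-q)·0 ⇒ q(-3) = (1-q)(-1) ⇒ q = 1/4
P2 indiff ⇒ p·7+(1-p)·1 = p·1+(1-p)·5 ⇒ p(6) = (1-p)(4) ⇒ p = 2/5

(p,q) = (2/5, 1/4)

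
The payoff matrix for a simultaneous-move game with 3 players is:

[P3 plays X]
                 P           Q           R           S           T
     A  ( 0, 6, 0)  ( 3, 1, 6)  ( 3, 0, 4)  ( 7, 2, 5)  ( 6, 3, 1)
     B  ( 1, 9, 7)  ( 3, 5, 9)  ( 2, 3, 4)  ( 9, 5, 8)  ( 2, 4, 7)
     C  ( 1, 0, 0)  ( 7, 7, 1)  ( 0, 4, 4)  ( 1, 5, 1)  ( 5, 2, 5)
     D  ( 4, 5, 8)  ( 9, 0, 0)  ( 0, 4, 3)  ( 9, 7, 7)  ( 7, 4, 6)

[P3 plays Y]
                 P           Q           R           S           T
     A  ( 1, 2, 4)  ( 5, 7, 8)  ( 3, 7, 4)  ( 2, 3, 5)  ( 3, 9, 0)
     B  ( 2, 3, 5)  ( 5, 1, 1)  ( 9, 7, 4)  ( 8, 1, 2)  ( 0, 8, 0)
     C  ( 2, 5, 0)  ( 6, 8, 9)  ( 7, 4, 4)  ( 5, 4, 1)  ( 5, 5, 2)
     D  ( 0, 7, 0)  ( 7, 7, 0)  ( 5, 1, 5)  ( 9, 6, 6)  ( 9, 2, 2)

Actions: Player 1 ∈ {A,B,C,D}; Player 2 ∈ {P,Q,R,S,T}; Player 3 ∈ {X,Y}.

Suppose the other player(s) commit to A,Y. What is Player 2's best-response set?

u_2(P vs A,Y) = 2
u_2(Q vs A,Y) = 7
u_2(R vs A,Y) = 7
u_2(S vs A,Y) = 3
u_2(T vs A,Y) = 9
max payoff 9 at {T}

BR_2 = {T}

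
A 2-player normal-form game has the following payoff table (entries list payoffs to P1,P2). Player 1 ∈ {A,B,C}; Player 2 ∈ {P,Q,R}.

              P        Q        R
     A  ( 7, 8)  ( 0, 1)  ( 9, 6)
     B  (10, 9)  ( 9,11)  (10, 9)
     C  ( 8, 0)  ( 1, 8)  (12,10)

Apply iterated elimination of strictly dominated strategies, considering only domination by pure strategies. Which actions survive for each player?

IESDS → P1:{B,C} P2:{Q,R}

P1 drop A (B beats it: P:10>7 Q:9>0 R:10>9)
P2 drop P (Q beats it: B:11>9 C:8>0)
P1→{B,C} P2→{Q,R}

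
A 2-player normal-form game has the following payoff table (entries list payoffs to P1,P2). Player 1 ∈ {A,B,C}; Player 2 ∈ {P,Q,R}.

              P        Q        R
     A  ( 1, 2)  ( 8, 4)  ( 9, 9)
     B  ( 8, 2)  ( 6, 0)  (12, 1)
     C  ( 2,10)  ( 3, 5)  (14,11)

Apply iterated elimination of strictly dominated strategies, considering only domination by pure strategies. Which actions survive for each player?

Survivors P1:{B,C} P2:{P,R}

P2 drop Q (R beats it: A:9>4 B:1>0 C:11>5)
P1 drop A (B beats it: P:8>1 R:12>9)
P1→{B,C} P2→{P,R}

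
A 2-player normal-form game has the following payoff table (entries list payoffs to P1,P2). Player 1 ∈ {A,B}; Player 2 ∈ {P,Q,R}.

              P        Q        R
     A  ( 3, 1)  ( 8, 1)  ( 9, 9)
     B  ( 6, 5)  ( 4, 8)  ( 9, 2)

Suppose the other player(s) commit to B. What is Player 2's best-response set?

u_2(P vs B) = 5
u_2(Q vs B) = 8
u_2(R vs B) = 2
max payoff 8 at {Q}

argmax u_2 = {Q}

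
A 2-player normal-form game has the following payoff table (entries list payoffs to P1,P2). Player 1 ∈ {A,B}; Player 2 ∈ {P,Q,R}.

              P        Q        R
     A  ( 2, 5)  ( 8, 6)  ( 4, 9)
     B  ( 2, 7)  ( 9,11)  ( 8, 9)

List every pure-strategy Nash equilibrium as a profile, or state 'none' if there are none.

PSNE = {(B,Q)}

(A,P): not NE [P2→R gives 9>5]
(A,Q): not NE [P1→B gives 9>8; P2→R gives 9>6]
(A,R): not NE [P1→B gives 8>4]
(B,P): not NE [P2→Q gives 11>7]
(B,Q): NE
(B,R): not NE [P2→Q gives 11>9]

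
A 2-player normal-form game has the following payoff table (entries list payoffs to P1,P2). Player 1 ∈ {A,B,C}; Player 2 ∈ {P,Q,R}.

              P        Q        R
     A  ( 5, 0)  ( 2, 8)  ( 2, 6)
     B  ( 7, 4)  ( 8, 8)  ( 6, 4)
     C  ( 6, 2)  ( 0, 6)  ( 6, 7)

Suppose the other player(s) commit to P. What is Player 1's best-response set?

BR_1 = {B}

u_1(A vs P) = 5
u_1(B vs P) = 7
u_1(C vs P) = 6
max payoff 7 at {B}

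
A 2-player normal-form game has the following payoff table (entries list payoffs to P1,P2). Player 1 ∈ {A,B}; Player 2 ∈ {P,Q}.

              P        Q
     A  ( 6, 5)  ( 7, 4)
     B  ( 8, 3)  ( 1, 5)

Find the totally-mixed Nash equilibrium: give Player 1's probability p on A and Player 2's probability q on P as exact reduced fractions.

p=2/3, q=3/4

P1 indiff ⇒ q·6+(1-q)·7 = q·8+(1-q)·1 ⇒ q(-2) = (1-q)(-6) ⇒ q = 3/4
P2 indiff ⇒ p·5+(1-p)·3 = p·4+(1-p)·5 ⇒ p(1) = (1-p)(2) ⇒ p = 2/3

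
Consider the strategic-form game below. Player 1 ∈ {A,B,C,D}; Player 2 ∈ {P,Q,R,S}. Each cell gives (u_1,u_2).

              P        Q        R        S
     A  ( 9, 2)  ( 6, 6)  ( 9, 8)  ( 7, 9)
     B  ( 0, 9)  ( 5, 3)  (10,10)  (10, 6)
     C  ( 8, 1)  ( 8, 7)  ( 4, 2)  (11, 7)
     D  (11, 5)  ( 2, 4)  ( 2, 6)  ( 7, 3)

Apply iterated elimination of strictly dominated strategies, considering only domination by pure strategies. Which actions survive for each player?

Remaining: P1:{A,B,C} P2:{Q,R,S}

P2 drop P (R beats it: A:8>2 B:10>9 C:2>1 D:6>5)
P1 drop D (B beats it: Q:5>2 R:10>2 S:10>7)
P1→{A,B,C} P2→{Q,R,S}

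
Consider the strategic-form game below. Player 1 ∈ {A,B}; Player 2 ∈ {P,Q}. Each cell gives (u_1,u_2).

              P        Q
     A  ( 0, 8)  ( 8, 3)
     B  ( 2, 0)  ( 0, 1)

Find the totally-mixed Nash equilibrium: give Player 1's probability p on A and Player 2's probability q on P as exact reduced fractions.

P1 mixes 1/6 on A; P2 mixes 4/5 on P

P1 indiff ⇒ q·0+(1-q)·8 = q·2+(1-q)·0 ⇒ q(-2) = (1-q)(-8) ⇒ q = 4/5
P2 indiff ⇒ p·8+(1-p)·0 = p·3+(1-p)·1 ⇒ p(5) = (1-p)(1) ⇒ p = 1/6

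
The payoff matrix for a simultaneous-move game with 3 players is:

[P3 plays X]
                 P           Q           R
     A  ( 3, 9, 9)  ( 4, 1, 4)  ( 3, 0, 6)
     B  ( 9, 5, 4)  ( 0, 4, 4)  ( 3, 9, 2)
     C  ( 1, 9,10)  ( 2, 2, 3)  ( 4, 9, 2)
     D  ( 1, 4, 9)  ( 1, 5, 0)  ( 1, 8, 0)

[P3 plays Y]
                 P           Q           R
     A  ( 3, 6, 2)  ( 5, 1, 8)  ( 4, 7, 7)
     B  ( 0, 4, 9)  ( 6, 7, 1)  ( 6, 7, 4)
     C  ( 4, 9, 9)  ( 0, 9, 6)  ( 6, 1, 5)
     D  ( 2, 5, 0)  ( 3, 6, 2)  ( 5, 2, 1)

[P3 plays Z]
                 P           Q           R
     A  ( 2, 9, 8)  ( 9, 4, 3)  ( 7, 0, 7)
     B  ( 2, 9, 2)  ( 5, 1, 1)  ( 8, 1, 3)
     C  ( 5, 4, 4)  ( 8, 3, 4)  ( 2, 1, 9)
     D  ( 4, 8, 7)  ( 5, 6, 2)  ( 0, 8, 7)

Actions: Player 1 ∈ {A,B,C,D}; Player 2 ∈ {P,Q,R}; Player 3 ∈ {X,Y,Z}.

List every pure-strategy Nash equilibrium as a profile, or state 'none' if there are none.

(A,P,X): not NE [P1→B gives 9>3]
(A,P,Y): not NE [P1→C gives 4>3; P2→R gives 7>6; P3→X gives 9>2]
(A,P,Z): not NE [P1→C gives 5>2; P3→X gives 9>8]
(A,Q,X): not NE [P2→P gives 9>1; P3→Y gives 8>4]
(A,Q,Y): not NE [P1→B gives 6>5; P2→R gives 7>1]
(A,Q,Z): not NE [P2→P gives 9>4; P3→Y gives 8>3]
(A,R,X): not NE [P1→C gives 4>3; P2→P gives 9>0; P3→Z gives 7>6]
(A,R,Y): not NE [P1→C gives 6>4]
(A,R,Z): not NE [P1→B gives 8>7; P2→P gives 9>0]
(B,P,X): not NE [P2→R gives 9>5; P3→Y gives 9>4]
(B,P,Y): not NE [P1→C gives 4>0; P2→R gives 7>4]
(B,P,Z): not NE [P1→C gives 5>2; P3→Y gives 9>2]
(B,Q,X): not NE [P1→A gives 4>0; P2→R gives 9>4]
(B,Q,Y): not NE [P3→X gives 4>1]
(B,Q,Z): not NE [P1→A gives 9>5; P2→P gives 9>1; P3→X gives 4>1]
(B,R,X): not NE [P1→C gives 4>3; P3→Y gives 4>2]
(B,R,Y): NE
(B,R,Z): not NE [P2→P gives 9>1; P3→Y gives 4>3]
(C,P,X): not NE [P1→B gives 9>1]
(C,P,Y): not NE [P3→X gives 10>9]
(C,P,Z): not NE [P3→X gives 10>4]
(C,Q,X): not NE [P1→A gives 4>2; P2→R gives 9>2; P3→Y gives 6>3]
(C,Q,Y): not NE [P1→B gives 6>0]
(C,Q,Z): not NE [P1→A gives 9>8; P2→P gives 4>3; P3→Y gives 6>4]
(C,R,X): not NE [P3→Z gives 9>2]
(C,R,Y): not NE [P2→Q gives 9>1; P3→Z gives 9>5]
(C,R,Z): not NE [P1→B gives 8>2; P2→P gives 4>1]
(D,P,X): not NE [P1→B gives 9>1; P2→R gives 8>4]
(D,P,Y): not NE [P1→C gives 4>2; P2→Q gives 6>5; P3→X gives 9>0]
(D,P,Z): not NE [P1→C gives 5>4; P3→X gives 9>7]
(D,Q,X): not NE [P1→A gives 4>1; P2→R gives 8>5; P3→Z gives 2>0]
(D,Q,Y): not NE [P1→B gives 6>3]
(D,Q,Z): not NE [P1→A gives 9>5; P2→R gives 8>6]
(D,R,X): not NE [P1→C gives 4>1; P3→Z gives 7>0]
(D,R,Y): not NE [P1→C gives 6>5; P2→Q gives 6>2; P3→Z gives 7>1]
(D,R,Z): not NE [P1→B gives 8>0]

PSNE = {(B,R,Y)}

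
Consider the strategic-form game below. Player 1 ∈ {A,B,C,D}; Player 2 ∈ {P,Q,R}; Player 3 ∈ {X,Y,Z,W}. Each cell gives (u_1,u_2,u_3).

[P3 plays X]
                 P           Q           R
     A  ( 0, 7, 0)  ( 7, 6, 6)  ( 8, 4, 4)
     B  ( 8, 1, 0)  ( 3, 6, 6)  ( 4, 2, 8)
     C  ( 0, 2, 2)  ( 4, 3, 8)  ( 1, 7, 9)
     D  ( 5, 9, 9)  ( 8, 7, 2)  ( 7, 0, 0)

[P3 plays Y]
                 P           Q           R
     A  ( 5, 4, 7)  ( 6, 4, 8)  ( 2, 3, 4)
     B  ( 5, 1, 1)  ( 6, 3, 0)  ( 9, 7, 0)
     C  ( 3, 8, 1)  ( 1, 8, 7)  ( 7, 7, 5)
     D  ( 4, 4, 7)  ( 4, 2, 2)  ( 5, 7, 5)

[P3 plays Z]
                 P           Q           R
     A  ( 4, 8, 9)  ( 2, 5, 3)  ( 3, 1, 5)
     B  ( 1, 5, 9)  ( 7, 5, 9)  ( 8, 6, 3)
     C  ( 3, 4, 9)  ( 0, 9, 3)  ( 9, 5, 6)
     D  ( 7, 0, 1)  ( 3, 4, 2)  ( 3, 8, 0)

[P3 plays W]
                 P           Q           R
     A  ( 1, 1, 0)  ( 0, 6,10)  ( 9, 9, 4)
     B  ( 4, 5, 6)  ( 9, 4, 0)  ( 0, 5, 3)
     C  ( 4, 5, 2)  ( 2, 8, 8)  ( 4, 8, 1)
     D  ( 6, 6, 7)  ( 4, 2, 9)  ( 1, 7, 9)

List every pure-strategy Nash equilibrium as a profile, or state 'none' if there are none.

PSNE: ∅

(A,P,X): not NE [P1→B gives 8>0; P3→Z gives 9>0]
(A,P,Y): not NE [P3→Z gives 9>7]
(A,P,Z): not NE [P1→D gives 7>4]
(A,P,W): not NE [P1→D gives 6>1; P2→R gives 9>1; P3→Z gives 9>0]
(A,Q,X): not NE [P1→D gives 8>7; P2→P gives 7>6; P3→W gives 10>6]
(A,Q,Y): not NE [P3→W gives 10>8]
(A,Q,Z): not NE [P1→B gives 7>2; P2→P gives 8>5; P3→W gives 10>3]
(A,Q,W): not NE [P1→B gives 9>0; P2→R gives 9>6]
(A,R,X): not NE [P2→P gives 7>4; P3→Z gives 5>4]
(A,R,Y): not NE [P1→B gives 9>2; P2→Q gives 4>3; P3→Z gives 5>4]
(A,R,Z): not NE [P1→C gives 9>3; P2→P gives 8>1]
(A,R,W): not NE [P3→Z gives 5>4]
(B,P,X): not NE [P2→Q gives 6>1; P3→Z gives 9>0]
(B,P,Y): not NE [P2→R gives 7>1; P3→Z gives 9>1]
(B,P,Z): not NE [P1→D gives 7>1; P2→R gives 6>5]
(B,P,W): not NE [P1→D gives 6>4; P3→Z gives 9>6]
(B,Q,X): not NE [P1→D gives 8>3; P3→Z gives 9>6]
(B,Q,Y): not NE [P2→R gives 7>3; P3→Z gives 9>0]
(B,Q,Z): not NE [P2→R gives 6>5]
(B,Q,W): not NE [P2→R gives 5>4; P3→Z gives 9>0]
(B,R,X): not NE [P1→A gives 8>4; P2→Q gives 6>2]
(B,R,Y): not NE [P3→X gives 8>0]
(B,R,Z): not NE [P1→C gives 9>8; P3→X gives 8>3]
(B,R,W): not NE [P1→A gives 9>0; P3→X gives 8>3]
(C,P,X): not NE [P1→B gives 8>0; P2→R gives 7>2; P3→Z gives 9>2]
(C,P,Y): not NE [P1→B gives 5>3; P3→Z gives 9>1]
(C,P,Z): not NE [P1→D gives 7>3; P2→Q gives 9>4]
(C,P,W): not NE [P1→D gives 6>4; P2→R gives 8>5; P3→Z gives 9>2]
(C,Q,X): not NE [P1→D gives 8>4; P2→R gives 7>3]
(C,Q,Y): not NE [P1→B gives 6>1; P3→W gives 8>7]
(C,Q,Z): not NE [P1→B gives 7>0; P3→W gives 8>3]
(C,Q,W): not NE [P1→B gives 9>2]
(C,R,X): not NE [P1→A gives 8>1]
(C,R,Y): not NE [P1→B gives 9>7; P2→Q gives 8>7; P3→X gives 9>5]
(C,R,Z): not NE [P2→Q gives 9>5; P3→X gives 9>6]
(C,R,W): not NE [P1→A gives 9>4; P3→X gives 9>1]
(D,P,X): not NE [P1→B gives 8>5]
(D,P,Y): not NE [P1→B gives 5>4; P2→R gives 7>4; P3→X gives 9>7]
(D,P,Z): not NE [P2→R gives 8>0; P3→X gives 9>1]
(D,P,W): not NE [P2→R gives 7>6; P3→X gives 9>7]
(D,Q,X): not NE [P2→P gives 9>7; P3→W gives 9>2]
(D,Q,Y): not NE [P1→B gives 6>4; P2→R gives 7>2; P3→W gives 9>2]
(D,Q,Z): not NE [P1→B gives 7>3; P2→R gives 8>4; P3→W gives 9>2]
(D,Q,W): not NE [P1→B gives 9>4; P2→R gives 7>2]
(D,R,X): not NE [P1→A gives 8>7; P2→P gives 9>0; P3→W gives 9>0]
(D,R,Y): not NE [P1→B gives 9>5; P3→W gives 9>5]
(D,R,Z): not NE [P1→C gives 9>3; P3→W gives 9>0]
(D,R,W): not NE [P1→A gives 9>1]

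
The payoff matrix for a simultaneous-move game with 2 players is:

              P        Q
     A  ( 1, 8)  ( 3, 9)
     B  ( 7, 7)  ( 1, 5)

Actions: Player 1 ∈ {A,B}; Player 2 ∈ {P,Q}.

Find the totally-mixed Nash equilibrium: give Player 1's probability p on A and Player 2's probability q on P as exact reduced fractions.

p=2/3, q=1/4

P1 indiff ⇒ q·1+(1-q)·3 = q·7+(1-q)·1 ⇒ q(-6) = (1-q)(-2) ⇒ q = 1/4
P2 indiff ⇒ p·8+(1-p)·7 = p·9+(1-p)·5 ⇒ p(-1) = (1-p)(-2) ⇒ p = 2/3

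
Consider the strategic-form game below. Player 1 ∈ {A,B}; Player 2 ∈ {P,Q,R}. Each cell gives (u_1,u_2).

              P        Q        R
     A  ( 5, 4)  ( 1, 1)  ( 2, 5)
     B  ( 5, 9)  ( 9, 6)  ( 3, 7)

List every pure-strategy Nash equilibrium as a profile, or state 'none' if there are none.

NE set: (B,P)

(A,P): not NE [P2→R gives 5>4]
(A,Q): not NE [P1→B gives 9>1; P2→R gives 5>1]
(A,R): not NE [P1→B gives 3>2]
(B,P): NE
(B,Q): not NE [P2→P gives 9>6]
(B,R): not NE [P2→P gives 9>7]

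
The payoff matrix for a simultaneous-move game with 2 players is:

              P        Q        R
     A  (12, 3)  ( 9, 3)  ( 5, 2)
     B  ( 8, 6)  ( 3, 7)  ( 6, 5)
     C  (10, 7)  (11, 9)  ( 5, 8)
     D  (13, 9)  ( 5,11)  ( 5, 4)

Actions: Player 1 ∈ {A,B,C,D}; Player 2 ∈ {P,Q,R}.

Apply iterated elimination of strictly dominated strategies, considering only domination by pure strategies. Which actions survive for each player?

P2 drop R (Q beats it: A:3>2 B:7>5 C:9>8 D:11>4)
P1 drop B (A beats it: P:12>8 Q:9>3)
P1→{A,C,D} P2→{P,Q}

Remaining: P1:{A,C,D} P2:{P,Q}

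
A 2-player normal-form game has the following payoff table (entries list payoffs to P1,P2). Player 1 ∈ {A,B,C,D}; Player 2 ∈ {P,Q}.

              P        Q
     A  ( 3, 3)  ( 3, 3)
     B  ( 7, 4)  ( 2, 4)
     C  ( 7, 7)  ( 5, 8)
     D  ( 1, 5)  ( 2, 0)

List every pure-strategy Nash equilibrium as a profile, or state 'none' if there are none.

NE set: (B,P), (C,Q)

(A,P): not NE [P1→C gives 7>3]
(A,Q): not NE [P1→C gives 5>3]
(B,P): NE
(B,Q): not NE [P1→C gives 5>2]
(C,P): not NE [P2→Q gives 8>7]
(C,Q): NE
(D,P): not NE [P1→C gives 7>1]
(D,Q): not NE [P1→C gives 5>2; P2→P gives 5>0]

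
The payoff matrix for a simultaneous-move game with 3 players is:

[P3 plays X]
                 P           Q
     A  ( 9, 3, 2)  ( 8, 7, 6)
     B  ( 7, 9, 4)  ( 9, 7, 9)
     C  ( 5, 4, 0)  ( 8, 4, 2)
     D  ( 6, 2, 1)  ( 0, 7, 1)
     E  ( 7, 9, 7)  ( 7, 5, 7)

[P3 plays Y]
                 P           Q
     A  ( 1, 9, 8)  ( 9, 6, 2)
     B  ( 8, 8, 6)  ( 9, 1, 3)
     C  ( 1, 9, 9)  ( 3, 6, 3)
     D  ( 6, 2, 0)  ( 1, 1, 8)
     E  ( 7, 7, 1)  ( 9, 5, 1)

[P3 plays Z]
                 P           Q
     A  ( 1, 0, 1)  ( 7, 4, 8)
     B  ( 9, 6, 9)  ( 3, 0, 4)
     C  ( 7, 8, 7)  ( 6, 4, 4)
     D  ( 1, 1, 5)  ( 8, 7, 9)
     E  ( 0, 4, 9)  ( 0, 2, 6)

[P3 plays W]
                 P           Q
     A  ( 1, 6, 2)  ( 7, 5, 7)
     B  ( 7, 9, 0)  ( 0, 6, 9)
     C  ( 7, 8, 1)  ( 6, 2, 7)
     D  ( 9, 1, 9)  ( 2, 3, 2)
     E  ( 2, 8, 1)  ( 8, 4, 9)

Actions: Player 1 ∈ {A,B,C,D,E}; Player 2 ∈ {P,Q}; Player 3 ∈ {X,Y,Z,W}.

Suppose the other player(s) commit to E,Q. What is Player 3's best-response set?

u_3(X vs E,Q) = 7
u_3(Y vs E,Q) = 1
u_3(Z vs E,Q) = 6
u_3(W vs E,Q) = 9
max payoff 9 at {W}

argmax u_3 = {W}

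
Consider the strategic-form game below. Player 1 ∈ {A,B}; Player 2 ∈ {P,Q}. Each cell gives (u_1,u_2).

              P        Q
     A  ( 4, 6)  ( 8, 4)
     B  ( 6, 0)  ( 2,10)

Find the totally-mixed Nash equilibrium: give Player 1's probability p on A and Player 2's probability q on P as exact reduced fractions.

P1 indiff ⇒ q·4+(1-q)·8 = q·6+(1-q)·2 ⇒ q(-2) = (1-q)(-6) ⇒ q = 3/4
P2 indiff ⇒ p·6+(1-p)·0 = p·4+(1-p)·10 ⇒ p(2) = (1-p)(10) ⇒ p = 5/6

(p,q) = (5/6, 3/4)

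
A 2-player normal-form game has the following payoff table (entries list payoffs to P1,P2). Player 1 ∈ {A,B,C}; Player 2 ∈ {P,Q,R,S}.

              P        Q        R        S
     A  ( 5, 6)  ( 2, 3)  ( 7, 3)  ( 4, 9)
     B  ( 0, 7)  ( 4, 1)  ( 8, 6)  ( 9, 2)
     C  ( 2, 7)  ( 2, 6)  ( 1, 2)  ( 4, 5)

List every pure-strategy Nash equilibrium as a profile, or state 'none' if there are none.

(A,P): not NE [P2→S gives 9>6]
(A,Q): not NE [P1→B gives 4>2; P2→S gives 9>3]
(A,R): not NE [P1→B gives 8>7; P2→S gives 9>3]
(A,S): not NE [P1→B gives 9>4]
(B,P): not NE [P1→A gives 5>0]
(B,Q): not NE [P2→P gives 7>1]
(B,R): not NE [P2→P gives 7>6]
(B,S): not NE [P2→P gives 7>2]
(C,P): not NE [P1→A gives 5>2]
(C,Q): not NE [P1→B gives 4>2; P2→P gives 7>6]
(C,R): not NE [P1→B gives 8>1; P2→P gives 7>2]
(C,S): not NE [P1→B gives 9>4; P2→P gives 7>5]

No pure NE.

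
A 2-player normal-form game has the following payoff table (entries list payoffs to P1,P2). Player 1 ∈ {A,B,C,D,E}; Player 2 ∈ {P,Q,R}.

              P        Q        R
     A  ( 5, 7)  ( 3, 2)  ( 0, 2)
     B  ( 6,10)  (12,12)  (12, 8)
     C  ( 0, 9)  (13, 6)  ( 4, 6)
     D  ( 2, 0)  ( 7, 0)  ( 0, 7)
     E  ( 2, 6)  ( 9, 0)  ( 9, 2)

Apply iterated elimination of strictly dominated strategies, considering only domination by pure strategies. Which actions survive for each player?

P1 drop A (B beats it: P:6>5 Q:12>3 R:12>0)
P1 drop D (B beats it: P:6>2 Q:12>7 R:12>0)
P1 drop E (B beats it: P:6>2 Q:12>9 R:12>9)
P2 drop R (P beats it: B:10>8 C:9>6)
P1→{B,C} P2→{P,Q}

Remaining: P1:{B,C} P2:{P,Q}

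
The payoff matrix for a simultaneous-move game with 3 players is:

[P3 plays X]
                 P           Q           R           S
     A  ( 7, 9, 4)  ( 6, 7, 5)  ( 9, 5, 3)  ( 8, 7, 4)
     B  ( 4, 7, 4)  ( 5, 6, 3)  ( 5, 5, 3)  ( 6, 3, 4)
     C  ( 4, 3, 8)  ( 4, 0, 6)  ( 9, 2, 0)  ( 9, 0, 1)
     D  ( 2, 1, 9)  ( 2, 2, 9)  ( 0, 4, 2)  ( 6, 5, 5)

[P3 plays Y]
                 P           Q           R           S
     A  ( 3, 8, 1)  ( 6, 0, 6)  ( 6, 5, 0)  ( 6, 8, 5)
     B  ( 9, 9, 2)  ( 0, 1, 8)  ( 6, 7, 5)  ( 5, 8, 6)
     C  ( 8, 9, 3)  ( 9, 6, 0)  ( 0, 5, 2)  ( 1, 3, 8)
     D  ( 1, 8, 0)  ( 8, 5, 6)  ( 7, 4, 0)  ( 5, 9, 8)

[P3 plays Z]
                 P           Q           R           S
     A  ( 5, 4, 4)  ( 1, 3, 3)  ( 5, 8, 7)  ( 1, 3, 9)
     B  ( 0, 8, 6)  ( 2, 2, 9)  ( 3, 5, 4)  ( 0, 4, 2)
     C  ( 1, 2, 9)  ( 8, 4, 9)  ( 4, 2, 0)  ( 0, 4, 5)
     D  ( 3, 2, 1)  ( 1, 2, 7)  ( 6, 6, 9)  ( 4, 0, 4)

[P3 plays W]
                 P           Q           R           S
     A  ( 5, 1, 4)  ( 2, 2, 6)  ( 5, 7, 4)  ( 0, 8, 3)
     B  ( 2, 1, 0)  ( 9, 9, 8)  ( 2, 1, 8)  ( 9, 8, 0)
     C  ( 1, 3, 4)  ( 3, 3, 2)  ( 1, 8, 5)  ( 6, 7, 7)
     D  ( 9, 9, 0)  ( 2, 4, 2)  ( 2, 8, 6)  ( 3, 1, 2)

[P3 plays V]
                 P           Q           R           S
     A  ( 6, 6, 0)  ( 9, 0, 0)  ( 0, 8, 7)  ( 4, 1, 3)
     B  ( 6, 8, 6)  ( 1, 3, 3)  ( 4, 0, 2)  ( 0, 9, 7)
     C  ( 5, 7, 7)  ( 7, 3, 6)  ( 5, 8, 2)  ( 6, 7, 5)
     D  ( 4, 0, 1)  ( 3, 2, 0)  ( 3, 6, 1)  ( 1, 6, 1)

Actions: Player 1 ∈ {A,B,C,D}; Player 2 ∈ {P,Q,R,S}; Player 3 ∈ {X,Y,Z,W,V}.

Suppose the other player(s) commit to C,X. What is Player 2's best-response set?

P2 best: {P}

u_2(P vs C,X) = 3
u_2(Q vs C,X) = 0
u_2(R vs C,X) = 2
u_2(S vs C,X) = 0
max payoff 3 at {P}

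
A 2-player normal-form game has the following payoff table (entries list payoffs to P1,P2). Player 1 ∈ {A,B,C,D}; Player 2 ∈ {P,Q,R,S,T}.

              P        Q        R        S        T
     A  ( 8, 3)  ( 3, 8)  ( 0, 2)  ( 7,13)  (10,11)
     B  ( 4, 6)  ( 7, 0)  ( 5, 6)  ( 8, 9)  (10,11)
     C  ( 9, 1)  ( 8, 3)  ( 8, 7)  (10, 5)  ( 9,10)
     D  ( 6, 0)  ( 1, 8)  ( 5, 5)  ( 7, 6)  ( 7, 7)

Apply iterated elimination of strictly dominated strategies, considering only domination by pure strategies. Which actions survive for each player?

P1 drop D (C beats it: P:9>6 Q:8>1 R:8>5 S:10>7 T:9>7)
P2 drop P (S beats it: A:13>3 B:9>6 C:5>1)
P2 drop Q (S beats it: A:13>8 B:9>0 C:5>3)
P2 drop R (T beats it: A:11>2 B:11>6 C:10>7)
P1→{A,B,C} P2→{S,T}

IESDS → P1:{A,B,C} P2:{S,T}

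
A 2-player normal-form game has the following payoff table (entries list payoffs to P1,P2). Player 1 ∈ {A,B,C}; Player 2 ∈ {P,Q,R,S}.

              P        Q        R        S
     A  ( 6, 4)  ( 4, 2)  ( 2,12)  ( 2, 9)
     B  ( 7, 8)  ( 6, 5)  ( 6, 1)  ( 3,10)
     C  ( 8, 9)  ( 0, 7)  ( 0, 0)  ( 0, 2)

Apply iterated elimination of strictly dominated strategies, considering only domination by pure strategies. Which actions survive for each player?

P1 drop A (B beats it: P:7>6 Q:6>4 R:6>2 S:3>2)
P2 drop Q (P beats it: B:8>5 C:9>7)
P2 drop R (P beats it: B:8>1 C:9>0)
P1→{B,C} P2→{P,S}

Remaining: P1:{B,C} P2:{P,S}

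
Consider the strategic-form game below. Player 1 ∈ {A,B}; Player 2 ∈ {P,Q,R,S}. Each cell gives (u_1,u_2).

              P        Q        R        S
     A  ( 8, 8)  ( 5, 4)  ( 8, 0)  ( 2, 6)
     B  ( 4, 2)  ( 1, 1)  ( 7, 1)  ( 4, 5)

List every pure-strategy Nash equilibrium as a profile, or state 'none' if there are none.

(A,P): NE
(A,Q): not NE [P2→P gives 8>4]
(A,R): not NE [P2→P gives 8>0]
(A,S): not NE [P1→B gives 4>2; P2→P gives 8>6]
(B,P): not NE [P1→A gives 8>4; P2→S gives 5>2]
(B,Q): not NE [P1→A gives 5>1; P2→S gives 5>1]
(B,R): not NE [P1→A gives 8>7; P2→S gives 5>1]
(B,S): NE

NE set: (A,P), (B,S)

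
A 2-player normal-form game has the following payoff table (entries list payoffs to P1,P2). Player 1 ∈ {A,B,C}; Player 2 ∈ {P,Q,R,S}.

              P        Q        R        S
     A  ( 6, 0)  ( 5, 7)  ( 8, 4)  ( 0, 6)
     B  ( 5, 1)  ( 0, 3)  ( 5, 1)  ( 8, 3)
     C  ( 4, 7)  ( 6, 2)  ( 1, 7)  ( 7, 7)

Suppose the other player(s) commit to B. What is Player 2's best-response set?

argmax u_2 = {Q,S}

u_2(P vs B) = 1
u_2(Q vs B) = 3
u_2(R vs B) = 1
u_2(S vs B) = 3
max payoff 3 at {Q,S}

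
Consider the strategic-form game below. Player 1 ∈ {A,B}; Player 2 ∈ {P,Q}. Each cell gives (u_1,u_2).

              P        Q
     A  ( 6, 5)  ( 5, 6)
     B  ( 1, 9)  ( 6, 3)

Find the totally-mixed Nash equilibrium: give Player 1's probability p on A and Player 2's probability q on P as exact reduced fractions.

P1 indiff ⇒ q·6+(1-q)·5 = q·1+(1-q)·6 ⇒ q(5) = (1-q)(1) ⇒ q = 1/6
P2 indiff ⇒ p·5+(1-p)·9 = p·6+(1-p)·3 ⇒ p(-1) = (1-p)(-6) ⇒ p = 6/7

p=6/7, q=1/6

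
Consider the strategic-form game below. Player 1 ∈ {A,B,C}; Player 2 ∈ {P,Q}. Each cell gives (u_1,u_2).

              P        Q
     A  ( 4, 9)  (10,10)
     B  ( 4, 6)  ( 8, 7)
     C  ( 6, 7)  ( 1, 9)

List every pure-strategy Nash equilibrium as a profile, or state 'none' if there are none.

(A,P): not NE [P1→C gives 6>4; P2→Q gives 10>9]
(A,Q): NE
(B,P): not NE [P1→C gives 6>4; P2→Q gives 7>6]
(B,Q): not NE [P1→A gives 10>8]
(C,P): not NE [P2→Q gives 9>7]
(C,Q): not NE [P1→A gives 10>1]

NE set: (A,Q)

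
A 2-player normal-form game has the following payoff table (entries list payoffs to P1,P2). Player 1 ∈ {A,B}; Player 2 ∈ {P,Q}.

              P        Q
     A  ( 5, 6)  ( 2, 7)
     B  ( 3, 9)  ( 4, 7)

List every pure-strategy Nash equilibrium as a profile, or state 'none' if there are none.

No pure NE.

(A,P): not NE [P2→Q gives 7>6]
(A,Q): not NE [P1→B gives 4>2]
(B,P): not NE [P1→A gives 5>3]
(B,Q): not NE [P2→P gives 9>7]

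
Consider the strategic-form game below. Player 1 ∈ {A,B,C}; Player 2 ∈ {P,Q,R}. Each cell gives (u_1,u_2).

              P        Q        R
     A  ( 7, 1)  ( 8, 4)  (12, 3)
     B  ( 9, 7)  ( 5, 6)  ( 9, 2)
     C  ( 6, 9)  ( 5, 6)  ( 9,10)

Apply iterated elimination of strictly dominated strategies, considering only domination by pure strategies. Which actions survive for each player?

Remaining: P1:{A,B} P2:{P,Q}

P1 drop C (A beats it: P:7>6 Q:8>5 R:12>9)
P2 drop R (Q beats it: A:4>3 B:6>2)
P1→{A,B} P2→{P,Q}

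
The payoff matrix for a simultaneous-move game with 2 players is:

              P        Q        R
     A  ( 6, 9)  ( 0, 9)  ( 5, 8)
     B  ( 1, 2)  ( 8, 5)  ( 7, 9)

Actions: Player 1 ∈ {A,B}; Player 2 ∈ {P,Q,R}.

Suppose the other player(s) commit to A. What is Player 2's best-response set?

u_2(P vs A) = 9
u_2(Q vs A) = 9
u_2(R vs A) = 8
max payoff 9 at {P,Q}

BR_2 = {P,Q}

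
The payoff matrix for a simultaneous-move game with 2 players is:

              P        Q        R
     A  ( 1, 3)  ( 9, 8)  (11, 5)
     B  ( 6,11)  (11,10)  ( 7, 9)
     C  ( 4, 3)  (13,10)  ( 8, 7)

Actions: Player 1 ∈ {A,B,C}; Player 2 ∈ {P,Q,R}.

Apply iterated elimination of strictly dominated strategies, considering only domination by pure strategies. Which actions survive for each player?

P2 drop R (Q beats it: A:8>5 B:10>9 C:10>7)
P1 drop A (B beats it: P:6>1 Q:11>9)
P1→{B,C} P2→{P,Q}

Survivors P1:{B,C} P2:{P,Q}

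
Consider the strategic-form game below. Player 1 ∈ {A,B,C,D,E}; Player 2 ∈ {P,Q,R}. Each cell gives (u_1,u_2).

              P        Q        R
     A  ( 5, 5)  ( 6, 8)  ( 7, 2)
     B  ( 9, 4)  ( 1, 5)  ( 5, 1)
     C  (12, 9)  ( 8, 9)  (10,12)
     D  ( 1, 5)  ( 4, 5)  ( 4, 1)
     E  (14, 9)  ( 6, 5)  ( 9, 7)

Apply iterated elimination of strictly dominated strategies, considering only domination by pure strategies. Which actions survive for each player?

P1 drop A (C beats it: P:12>5 Q:8>6 R:10>7)
P1 drop B (C beats it: P:12>9 Q:8>1 R:10>5)
P1 drop D (C beats it: P:12>1 Q:8>4 R:10>4)
P2 drop Q (R beats it: C:12>9 E:7>5)
P1→{C,E} P2→{P,R}

Remaining: P1:{C,E} P2:{P,R}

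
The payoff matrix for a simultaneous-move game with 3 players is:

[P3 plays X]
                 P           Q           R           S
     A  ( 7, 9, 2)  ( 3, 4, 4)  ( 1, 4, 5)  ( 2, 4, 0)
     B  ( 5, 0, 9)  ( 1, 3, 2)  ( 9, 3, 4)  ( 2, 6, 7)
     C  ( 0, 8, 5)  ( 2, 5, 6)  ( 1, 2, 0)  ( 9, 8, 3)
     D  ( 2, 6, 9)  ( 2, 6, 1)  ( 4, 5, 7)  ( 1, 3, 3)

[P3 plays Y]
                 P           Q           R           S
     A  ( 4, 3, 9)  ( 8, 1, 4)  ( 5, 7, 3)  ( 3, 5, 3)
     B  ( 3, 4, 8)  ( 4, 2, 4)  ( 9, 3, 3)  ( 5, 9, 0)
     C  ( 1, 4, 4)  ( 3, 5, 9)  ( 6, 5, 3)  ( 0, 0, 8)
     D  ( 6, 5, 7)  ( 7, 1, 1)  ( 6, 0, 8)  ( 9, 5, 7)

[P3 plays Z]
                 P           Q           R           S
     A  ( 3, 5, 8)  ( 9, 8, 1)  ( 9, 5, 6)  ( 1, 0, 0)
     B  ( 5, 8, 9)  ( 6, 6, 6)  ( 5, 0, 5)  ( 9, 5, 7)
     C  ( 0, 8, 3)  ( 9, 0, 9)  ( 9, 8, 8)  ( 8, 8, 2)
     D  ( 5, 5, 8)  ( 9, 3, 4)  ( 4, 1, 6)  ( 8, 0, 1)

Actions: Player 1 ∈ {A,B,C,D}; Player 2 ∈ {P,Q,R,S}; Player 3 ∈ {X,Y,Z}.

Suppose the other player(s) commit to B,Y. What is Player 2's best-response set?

BR_2 = {S}

u_2(P vs B,Y) = 4
u_2(Q vs B,Y) = 2
u_2(R vs B,Y) = 3
u_2(S vs B,Y) = 9
max payoff 9 at {S}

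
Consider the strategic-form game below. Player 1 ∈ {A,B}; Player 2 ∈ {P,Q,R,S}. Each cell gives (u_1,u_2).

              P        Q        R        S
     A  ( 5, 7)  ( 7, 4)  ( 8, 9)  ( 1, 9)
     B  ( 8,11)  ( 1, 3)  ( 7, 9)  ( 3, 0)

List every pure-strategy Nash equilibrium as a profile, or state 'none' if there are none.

(A,P): not NE [P1→B gives 8>5; P2→S gives 9>7]
(A,Q): not NE [P2→S gives 9>4]
(A,R): NE
(A,S): not NE [P1→B gives 3>1]
(B,P): NE
(B,Q): not NE [P1→A gives 7>1; P2→P gives 11>3]
(B,R): not NE [P1→A gives 8>7; P2→P gives 11>9]
(B,S): not NE [P2→P gives 11>0]

Nash profiles: (A,R), (B,P)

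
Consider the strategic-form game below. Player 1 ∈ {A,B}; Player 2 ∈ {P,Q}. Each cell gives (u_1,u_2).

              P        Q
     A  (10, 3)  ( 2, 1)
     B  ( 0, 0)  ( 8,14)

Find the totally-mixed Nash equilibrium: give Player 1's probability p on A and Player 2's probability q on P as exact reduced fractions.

P1 indiff ⇒ q·10+(1-q)·2 = q·0+(1-q)·8 ⇒ q(10) = (1-q)(6) ⇒ q = 3/8
P2 indiff ⇒ p·3+(1-p)·0 = p·1+(1-p)·14 ⇒ p(2) = (1-p)(14) ⇒ p = 7/8

p=7/8, q=3/8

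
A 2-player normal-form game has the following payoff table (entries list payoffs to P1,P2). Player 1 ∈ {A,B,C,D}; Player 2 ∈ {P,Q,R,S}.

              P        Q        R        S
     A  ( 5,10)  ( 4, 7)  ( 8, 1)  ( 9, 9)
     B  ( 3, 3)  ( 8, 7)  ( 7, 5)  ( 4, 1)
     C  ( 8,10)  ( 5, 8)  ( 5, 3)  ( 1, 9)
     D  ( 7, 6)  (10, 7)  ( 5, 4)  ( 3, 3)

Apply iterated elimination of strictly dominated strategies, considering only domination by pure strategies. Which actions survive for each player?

Survivors P1:{C,D} P2:{P,Q}

P2 drop R (Q beats it: A:7>1 B:7>5 C:8>3 D:7>4)
P2 drop S (P beats it: A:10>9 B:3>1 C:10>9 D:6>3)
P1 drop A (C beats it: P:8>5 Q:5>4)
P1 drop B (D beats it: P:7>3 Q:10>8)
P1→{C,D} P2→{P,Q}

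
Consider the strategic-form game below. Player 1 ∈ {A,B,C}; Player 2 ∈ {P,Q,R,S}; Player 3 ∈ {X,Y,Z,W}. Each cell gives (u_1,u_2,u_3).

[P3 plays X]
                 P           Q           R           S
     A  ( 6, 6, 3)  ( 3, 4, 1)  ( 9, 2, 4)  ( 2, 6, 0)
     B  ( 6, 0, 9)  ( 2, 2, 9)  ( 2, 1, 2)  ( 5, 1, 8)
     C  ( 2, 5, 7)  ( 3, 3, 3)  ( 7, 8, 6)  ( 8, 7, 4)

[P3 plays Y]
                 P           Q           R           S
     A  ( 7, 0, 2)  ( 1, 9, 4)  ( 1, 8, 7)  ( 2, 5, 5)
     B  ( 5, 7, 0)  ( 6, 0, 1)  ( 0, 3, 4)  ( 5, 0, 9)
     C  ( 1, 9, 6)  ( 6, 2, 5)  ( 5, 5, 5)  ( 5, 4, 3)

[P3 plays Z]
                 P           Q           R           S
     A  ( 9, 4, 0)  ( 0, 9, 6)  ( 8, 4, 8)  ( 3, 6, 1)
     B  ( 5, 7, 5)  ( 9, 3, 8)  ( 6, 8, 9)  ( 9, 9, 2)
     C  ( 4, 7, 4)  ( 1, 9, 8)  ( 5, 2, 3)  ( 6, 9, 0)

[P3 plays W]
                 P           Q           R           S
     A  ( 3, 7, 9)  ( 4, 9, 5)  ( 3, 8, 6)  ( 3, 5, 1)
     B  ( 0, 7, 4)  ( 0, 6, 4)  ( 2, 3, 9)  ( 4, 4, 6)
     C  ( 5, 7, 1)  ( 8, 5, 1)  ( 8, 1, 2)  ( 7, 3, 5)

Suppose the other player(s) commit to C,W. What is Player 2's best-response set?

P2 best: {P}

u_2(P vs C,W) = 7
u_2(Q vs C,W) = 5
u_2(R vs C,W) = 1
u_2(S vs C,W) = 3
max payoff 7 at {P}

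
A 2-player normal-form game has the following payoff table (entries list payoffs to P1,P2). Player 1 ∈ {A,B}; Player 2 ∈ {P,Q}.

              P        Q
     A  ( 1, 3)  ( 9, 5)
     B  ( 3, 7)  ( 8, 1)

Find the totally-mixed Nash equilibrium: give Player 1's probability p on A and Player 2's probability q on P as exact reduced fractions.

P1 indiff ⇒ q·1+(1-q)·9 = q·3+(1-q)·8 ⇒ q(-2) = (1-q)(-1) ⇒ q = 1/3
P2 indiff ⇒ p·3+(1-p)·7 = p·5+(1-p)·1 ⇒ p(-2) = (1-p)(-6) ⇒ p = 3/4

(p,q) = (3/4, 1/3)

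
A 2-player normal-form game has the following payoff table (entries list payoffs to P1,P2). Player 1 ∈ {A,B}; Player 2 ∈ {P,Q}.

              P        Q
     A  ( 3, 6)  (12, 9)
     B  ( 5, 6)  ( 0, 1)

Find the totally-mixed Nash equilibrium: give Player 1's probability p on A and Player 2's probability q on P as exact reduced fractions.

(p,q) = (5/8, 6/7)

P1 indiff ⇒ q·3+(1-q)·12 = q·5+(1-q)·0 ⇒ q(-2) = (1-q)(-12) ⇒ q = 6/7
P2 indiff ⇒ p·6+(1-p)·6 = p·9+(1-p)·1 ⇒ p(-3) = (1-p)(-5) ⇒ p = 5/8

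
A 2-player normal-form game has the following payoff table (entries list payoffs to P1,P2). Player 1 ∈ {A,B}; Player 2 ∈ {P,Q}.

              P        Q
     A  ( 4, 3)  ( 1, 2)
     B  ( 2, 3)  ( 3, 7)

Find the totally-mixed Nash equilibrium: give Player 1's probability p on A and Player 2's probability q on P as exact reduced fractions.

P1 indiff ⇒ q·4+(1-q)·1 = q·2+(1-q)·3 ⇒ q(2) = (1-q)(2) ⇒ q = 1/2
P2 indiff ⇒ p·3+(1-p)·3 = p·2+(1-p)·7 ⇒ p(1) = (1-p)(4) ⇒ p = 4/5

(p,q) = (4/5, 1/2)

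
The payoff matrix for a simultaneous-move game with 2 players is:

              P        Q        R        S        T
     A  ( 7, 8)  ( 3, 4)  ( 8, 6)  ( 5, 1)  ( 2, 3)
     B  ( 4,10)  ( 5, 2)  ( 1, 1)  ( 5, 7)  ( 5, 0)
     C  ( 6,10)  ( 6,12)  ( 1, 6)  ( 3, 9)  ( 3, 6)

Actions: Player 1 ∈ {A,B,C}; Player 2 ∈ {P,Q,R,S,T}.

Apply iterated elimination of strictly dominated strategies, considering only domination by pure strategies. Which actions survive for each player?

P2 drop R (P beats it: A:8>6 B:10>1 C:10>6)
P2 drop S (P beats it: A:8>1 B:10>7 C:10>9)
P2 drop T (P beats it: A:8>3 B:10>0 C:10>6)
P1 drop B (C beats it: P:6>4 Q:6>5)
P1→{A,C} P2→{P,Q}

Remaining: P1:{A,C} P2:{P,Q}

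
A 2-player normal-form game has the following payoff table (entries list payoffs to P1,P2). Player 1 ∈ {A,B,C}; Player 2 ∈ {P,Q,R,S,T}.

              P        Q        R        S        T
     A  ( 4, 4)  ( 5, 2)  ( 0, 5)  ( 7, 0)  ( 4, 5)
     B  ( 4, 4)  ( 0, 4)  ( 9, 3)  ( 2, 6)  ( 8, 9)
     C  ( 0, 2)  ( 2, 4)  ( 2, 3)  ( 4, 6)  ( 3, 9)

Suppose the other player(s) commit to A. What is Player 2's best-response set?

u_2(P vs A) = 4
u_2(Q vs A) = 2
u_2(R vs A) = 5
u_2(S vs A) = 0
u_2(T vs A) = 5
max payoff 5 at {R,T}

P2 best: {R,T}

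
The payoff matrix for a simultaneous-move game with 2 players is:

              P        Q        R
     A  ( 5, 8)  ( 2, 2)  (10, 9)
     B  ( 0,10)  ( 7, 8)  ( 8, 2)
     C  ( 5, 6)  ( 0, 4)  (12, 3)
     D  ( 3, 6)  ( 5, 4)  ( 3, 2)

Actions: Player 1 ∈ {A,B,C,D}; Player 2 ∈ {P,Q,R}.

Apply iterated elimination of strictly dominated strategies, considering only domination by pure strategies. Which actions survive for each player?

P2 drop Q (P beats it: A:8>2 B:10>8 C:6>4 D:6>4)
P1 drop B (A beats it: P:5>0 R:10>8)
P1 drop D (A beats it: P:5>3 R:10>3)
P1→{A,C} P2→{P,R}

IESDS → P1:{A,C} P2:{P,R}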